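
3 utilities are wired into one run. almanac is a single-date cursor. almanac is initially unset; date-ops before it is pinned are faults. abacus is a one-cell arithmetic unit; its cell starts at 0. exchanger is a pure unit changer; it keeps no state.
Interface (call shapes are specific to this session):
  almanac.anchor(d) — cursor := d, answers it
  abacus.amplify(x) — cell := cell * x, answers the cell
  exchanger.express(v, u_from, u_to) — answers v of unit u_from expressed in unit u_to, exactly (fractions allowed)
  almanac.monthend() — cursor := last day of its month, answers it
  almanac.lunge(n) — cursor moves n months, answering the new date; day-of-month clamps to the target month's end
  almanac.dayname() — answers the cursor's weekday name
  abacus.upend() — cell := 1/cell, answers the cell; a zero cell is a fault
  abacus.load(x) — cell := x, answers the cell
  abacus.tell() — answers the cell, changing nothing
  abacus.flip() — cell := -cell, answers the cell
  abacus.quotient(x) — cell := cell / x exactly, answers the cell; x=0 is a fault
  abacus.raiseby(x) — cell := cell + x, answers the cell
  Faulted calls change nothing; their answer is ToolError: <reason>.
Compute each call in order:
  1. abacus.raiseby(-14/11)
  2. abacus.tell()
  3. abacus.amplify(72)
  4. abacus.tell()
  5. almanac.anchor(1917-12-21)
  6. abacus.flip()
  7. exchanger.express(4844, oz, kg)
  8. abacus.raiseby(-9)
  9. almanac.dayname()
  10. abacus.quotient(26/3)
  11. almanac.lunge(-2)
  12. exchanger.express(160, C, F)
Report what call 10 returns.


% 1. raiseby(x=-14/11) ~> -14/11
% 2. tell() ~> -14/11
% 3. amplify(x=72) ~> -1008/11
% 4. tell() ~> -1008/11
% 5. anchor(d=1917-12-21) ~> 1917-12-21
% 6. flip() ~> 1008/11
% 7. express(v=4844, u_from=oz, u_to=kg) ~> 54930036007/400000000
% 8. raiseby(x=-9) ~> 909/11
% 9. dayname() ~> Friday
% 10. quotient(x=26/3) ~> 2727/286
% 11. lunge(n=-2) ~> 1917-10-21
% 12. express(v=160, u_from=C, u_to=F) ~> 320

Answer: 2727/286


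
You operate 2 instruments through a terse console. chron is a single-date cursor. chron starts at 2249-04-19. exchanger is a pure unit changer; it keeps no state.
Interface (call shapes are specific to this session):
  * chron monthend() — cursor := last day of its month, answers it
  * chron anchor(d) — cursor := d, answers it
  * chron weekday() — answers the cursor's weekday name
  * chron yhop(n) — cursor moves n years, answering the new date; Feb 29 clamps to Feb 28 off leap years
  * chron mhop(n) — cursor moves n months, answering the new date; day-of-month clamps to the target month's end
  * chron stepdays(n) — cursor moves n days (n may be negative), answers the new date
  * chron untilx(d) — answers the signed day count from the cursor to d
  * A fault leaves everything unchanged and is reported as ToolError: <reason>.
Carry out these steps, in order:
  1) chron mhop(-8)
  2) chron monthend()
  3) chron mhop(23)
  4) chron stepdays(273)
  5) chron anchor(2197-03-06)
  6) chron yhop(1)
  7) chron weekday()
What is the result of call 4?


// 1. chron mhop(n='-8') => 2248-08-19
// 2. chron monthend() => 2248-08-31
// 3. chron mhop(n='23') => 2250-07-31
// 4. chron stepdays(n='273') => 2251-04-30
// 5. chron anchor(d='2197-03-06') => 2197-03-06
// 6. chron yhop(n='1') => 2198-03-06
// 7. chron weekday() => Tuesday

Answer: 2251-04-30


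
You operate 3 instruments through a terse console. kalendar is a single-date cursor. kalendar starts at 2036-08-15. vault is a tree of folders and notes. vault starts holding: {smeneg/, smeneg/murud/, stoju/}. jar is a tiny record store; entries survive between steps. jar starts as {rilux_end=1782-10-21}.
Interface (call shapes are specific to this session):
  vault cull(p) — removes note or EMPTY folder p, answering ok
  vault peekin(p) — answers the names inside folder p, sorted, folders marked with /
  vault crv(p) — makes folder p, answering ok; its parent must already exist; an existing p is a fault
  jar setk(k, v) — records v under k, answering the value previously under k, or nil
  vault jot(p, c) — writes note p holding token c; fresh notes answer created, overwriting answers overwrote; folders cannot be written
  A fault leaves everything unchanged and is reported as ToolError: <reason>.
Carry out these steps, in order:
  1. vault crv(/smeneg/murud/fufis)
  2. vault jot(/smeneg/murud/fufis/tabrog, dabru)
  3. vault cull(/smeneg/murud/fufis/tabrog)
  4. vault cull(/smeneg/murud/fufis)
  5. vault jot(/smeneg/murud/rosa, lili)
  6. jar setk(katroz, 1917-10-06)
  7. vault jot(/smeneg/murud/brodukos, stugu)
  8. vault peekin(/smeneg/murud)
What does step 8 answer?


Answer: [brodukos, rosa]

Derivation:
-- vault crv(p='/smeneg/murud/fufis') ~> ok
-- vault jot(p='/smeneg/murud/fufis/tabrog', c='dabru') ~> created
-- vault cull(p='/smeneg/murud/fufis/tabrog') ~> ok
-- vault cull(p='/smeneg/murud/fufis') ~> ok
-- vault jot(p='/smeneg/murud/rosa', c='lili') ~> created
-- jar setk(k='katroz', v='1917-10-06') ~> nil
-- vault jot(p='/smeneg/murud/brodukos', c='stugu') ~> created
-- vault peekin(p='/smeneg/murud') ~> [brodukos, rosa]


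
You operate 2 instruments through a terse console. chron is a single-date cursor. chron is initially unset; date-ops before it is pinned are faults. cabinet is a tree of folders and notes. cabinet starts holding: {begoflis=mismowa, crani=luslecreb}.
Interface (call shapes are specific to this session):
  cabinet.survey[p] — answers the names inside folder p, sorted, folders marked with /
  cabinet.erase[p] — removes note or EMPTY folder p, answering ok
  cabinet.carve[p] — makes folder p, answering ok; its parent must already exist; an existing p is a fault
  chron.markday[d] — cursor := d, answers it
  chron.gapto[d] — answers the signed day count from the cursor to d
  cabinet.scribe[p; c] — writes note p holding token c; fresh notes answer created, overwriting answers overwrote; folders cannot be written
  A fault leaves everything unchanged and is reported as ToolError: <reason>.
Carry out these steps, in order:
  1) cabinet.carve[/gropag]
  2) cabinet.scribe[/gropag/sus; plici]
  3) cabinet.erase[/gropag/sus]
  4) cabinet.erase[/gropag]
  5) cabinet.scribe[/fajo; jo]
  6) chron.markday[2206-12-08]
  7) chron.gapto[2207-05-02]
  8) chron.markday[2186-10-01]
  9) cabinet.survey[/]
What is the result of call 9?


Answer: [begoflis, crani, fajo]

Derivation:
>>> cabinet.carve p='/gropag'
  ok
>>> cabinet.scribe p='/gropag/sus' c='plici'
  created
>>> cabinet.erase p='/gropag/sus'
  ok
>>> cabinet.erase p='/gropag'
  ok
>>> cabinet.scribe p='/fajo' c='jo'
  created
>>> chron.markday d='2206-12-08'
  2206-12-08
>>> chron.gapto d='2207-05-02'
  145
>>> chron.markday d='2186-10-01'
  2186-10-01
>>> cabinet.survey p='/'
  [begoflis, crani, fajo]


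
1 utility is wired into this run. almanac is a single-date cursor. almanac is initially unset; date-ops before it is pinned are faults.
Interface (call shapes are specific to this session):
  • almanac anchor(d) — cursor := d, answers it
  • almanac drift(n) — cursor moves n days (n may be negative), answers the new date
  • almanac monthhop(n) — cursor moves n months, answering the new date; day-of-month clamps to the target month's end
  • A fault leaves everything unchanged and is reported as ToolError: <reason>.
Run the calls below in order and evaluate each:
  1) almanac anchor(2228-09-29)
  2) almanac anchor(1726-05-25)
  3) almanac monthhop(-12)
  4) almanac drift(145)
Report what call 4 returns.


Answer: 1725-10-17

Derivation:
==> almanac anchor(d='2228-09-29')
<== 2228-09-29
==> almanac anchor(d='1726-05-25')
<== 1726-05-25
==> almanac monthhop(n='-12')
<== 1725-05-25
==> almanac drift(n='145')
<== 1725-10-17


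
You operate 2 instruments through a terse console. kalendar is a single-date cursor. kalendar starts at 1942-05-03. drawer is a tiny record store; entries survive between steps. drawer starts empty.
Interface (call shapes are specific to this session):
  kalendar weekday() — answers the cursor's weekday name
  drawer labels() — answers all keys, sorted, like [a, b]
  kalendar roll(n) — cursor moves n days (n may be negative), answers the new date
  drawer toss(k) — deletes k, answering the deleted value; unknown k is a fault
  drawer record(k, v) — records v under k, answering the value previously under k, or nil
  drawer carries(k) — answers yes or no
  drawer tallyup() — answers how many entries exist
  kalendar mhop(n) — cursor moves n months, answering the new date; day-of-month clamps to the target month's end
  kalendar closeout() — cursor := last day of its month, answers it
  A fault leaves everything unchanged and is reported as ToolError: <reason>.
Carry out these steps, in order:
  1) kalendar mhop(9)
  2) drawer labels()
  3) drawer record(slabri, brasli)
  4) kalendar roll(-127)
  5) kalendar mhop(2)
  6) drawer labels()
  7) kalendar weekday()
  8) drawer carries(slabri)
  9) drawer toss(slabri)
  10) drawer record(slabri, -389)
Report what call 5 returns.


Answer: 1942-11-29

Derivation:
→ kalendar mhop(n→9)
← 1943-02-03
→ drawer labels()
← []
→ drawer record(k→slabri, v→brasli)
← nil
→ kalendar roll(n→-127)
← 1942-09-29
→ kalendar mhop(n→2)
← 1942-11-29
→ drawer labels()
← [slabri]
→ kalendar weekday()
← Sunday
→ drawer carries(k→slabri)
← yes
→ drawer toss(k→slabri)
← brasli
→ drawer record(k→slabri, v→-389)
← nil


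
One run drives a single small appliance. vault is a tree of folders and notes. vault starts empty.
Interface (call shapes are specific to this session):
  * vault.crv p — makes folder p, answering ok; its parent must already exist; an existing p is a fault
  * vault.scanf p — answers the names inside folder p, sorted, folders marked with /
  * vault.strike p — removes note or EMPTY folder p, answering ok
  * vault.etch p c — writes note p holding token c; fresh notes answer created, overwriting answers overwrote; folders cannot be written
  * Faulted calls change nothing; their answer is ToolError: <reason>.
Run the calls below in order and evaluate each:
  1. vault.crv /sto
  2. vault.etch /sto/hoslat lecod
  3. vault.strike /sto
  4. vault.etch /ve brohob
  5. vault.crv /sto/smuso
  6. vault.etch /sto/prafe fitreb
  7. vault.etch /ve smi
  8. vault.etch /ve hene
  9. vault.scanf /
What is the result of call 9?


Answer: [sto/, ve]

Derivation:
I try crv on p: /sto: ok.
I try etch on p: /sto/hoslat, c: lecod, which returns created.
Then strike on p: /sto, giving ToolError: not empty.
I invoke etch on p: /ve, c: brohob, which returns created.
I try crv on p: /sto/smuso, → ok.
Using etch on p: /sto/prafe, c: fitreb, and observe created.
I try etch on p: /ve, c: smi, — result: overwrote.
I call etch on p: /ve, c: hene, which returns overwrote.
I invoke scanf on p: /, — result: [sto/, ve].


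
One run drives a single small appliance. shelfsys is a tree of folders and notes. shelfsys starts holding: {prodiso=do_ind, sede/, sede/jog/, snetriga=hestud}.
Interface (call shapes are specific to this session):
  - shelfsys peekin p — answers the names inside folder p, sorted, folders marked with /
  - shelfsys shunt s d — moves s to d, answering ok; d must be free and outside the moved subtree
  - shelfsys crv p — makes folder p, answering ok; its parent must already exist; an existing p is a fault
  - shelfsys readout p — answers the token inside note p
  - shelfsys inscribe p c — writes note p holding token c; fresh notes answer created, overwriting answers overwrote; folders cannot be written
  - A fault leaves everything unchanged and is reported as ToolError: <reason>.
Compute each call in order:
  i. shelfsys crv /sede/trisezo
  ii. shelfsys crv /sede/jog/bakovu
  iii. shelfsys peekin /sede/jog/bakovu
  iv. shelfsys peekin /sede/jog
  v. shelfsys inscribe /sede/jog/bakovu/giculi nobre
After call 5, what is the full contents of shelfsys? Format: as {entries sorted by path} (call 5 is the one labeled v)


% shelfsys crv(p=/sede/trisezo) ~> ok
% shelfsys crv(p=/sede/jog/bakovu) ~> ok
% shelfsys peekin(p=/sede/jog/bakovu) ~> []
% shelfsys peekin(p=/sede/jog) ~> [bakovu/]
% shelfsys inscribe(p=/sede/jog/bakovu/giculi, c=nobre) ~> created

Answer: {prodiso=do_ind, sede/, sede/jog/, sede/jog/bakovu/, sede/jog/bakovu/giculi=nobre, sede/trisezo/, snetriga=hestud}


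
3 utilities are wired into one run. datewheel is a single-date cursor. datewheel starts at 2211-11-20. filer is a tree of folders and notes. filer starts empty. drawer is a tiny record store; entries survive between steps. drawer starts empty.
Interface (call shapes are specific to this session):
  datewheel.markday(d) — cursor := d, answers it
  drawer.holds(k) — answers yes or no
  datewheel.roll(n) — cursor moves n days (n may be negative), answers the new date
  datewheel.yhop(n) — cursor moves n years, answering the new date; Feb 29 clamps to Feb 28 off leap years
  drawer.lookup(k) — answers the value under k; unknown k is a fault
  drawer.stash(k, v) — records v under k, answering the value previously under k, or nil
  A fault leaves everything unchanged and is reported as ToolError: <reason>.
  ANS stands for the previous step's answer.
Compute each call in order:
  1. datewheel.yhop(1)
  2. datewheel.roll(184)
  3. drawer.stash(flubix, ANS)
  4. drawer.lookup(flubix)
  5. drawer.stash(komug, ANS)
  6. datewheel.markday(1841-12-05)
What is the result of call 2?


Answer: 2213-05-23

Derivation:
$ datewheel.yhop n: 1
  2212-11-20
$ datewheel.roll n: 184
  2213-05-23
$ drawer.stash k: flubix v: ANS
  nil
$ drawer.lookup k: flubix
  2213-05-23
$ drawer.stash k: komug v: ANS
  nil
$ datewheel.markday d: 1841-12-05
  1841-12-05


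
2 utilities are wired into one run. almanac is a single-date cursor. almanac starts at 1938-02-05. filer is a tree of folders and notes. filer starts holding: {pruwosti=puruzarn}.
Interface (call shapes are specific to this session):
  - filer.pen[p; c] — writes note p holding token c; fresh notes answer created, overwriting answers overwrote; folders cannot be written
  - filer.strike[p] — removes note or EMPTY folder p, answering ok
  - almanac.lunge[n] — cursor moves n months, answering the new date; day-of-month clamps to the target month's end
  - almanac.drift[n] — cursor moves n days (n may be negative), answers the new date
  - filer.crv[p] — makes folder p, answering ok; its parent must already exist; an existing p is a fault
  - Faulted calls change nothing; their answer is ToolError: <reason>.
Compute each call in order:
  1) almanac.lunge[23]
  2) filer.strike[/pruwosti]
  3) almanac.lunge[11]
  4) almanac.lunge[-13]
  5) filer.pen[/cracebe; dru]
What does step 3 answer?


I call almanac.lunge using n: 23, and get 1940-01-05.
Then filer.strike using p: /pruwosti, and get ok.
Now I run almanac.lunge using n: 11, and observe 1940-12-05.
Then almanac.lunge using n: -13, yielding 1939-11-05.
Invoking filer.pen using p: /cracebe, c: dru, and observe created.

Answer: 1940-12-05


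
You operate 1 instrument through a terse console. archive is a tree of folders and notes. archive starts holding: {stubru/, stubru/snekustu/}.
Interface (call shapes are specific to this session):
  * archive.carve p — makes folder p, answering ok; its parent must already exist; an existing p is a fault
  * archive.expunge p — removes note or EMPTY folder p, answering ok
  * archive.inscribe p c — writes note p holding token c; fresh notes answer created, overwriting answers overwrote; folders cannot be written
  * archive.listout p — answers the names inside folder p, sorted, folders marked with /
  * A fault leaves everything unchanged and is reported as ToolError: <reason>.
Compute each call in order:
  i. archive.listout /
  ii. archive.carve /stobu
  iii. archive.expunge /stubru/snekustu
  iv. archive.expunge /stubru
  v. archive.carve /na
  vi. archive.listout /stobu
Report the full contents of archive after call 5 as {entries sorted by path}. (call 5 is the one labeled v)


-- archive.listout(p='/') : [stubru/]
-- archive.carve(p='/stobu') : ok
-- archive.expunge(p='/stubru/snekustu') : ok
-- archive.expunge(p='/stubru') : ok
-- archive.carve(p='/na') : ok
-- archive.listout(p='/stobu') : []

Answer: {na/, stobu/}


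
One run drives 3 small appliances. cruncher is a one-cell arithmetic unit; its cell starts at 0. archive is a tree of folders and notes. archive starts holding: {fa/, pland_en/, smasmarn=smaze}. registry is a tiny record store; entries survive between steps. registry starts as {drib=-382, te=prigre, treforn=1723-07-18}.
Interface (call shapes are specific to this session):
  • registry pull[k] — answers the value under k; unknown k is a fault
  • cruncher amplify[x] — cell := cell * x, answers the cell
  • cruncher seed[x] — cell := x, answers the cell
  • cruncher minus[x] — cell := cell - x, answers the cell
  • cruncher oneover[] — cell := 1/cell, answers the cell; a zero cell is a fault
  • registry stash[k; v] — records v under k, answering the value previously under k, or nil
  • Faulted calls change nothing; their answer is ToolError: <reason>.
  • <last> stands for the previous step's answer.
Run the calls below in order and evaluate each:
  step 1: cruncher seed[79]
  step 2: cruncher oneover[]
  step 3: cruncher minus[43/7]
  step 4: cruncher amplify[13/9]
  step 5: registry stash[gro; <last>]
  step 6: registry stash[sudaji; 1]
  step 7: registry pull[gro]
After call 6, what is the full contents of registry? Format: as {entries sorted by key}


Answer: {drib=-382, gro=-14690/1659, sudaji=1, te=prigre, treforn=1723-07-18}

Derivation:
Invoking cruncher seed with x→79, and get 79.
I use cruncher oneover(), and see 1/79.
Invoking cruncher minus with x→43/7, → -3390/553.
I run cruncher amplify with x→13/9, → -14690/1659.
I use registry stash with k→gro, v→<last>, and observe nil.
Calling registry stash with k→sudaji, v→1, and see nil.
I call registry pull with k→gro, — result: -14690/1659.


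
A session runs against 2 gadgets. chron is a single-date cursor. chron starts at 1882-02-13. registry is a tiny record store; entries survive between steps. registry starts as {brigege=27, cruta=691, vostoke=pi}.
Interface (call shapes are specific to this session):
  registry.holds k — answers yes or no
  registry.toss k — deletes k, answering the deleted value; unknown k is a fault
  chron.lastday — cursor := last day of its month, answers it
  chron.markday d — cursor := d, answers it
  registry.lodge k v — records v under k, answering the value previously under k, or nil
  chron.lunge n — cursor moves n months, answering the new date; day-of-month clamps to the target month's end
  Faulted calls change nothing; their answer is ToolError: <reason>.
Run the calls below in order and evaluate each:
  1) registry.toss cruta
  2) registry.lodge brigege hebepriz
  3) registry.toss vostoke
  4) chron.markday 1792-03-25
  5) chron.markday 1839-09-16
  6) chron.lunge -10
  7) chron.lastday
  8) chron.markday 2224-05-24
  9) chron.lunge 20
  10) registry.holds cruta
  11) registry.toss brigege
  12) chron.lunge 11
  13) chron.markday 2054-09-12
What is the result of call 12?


Using toss with k→cruta, giving 691.
I call lodge with k→brigege, v→hebepriz, — result: 27.
Invoking toss with k→vostoke, and get pi.
I run markday with d→1792-03-25, yielding 1792-03-25.
Calling markday with d→1839-09-16, giving 1839-09-16.
Invoking lunge with n→-10, and see 1838-11-16.
Then lastday(), — result: 1838-11-30.
I call markday with d→2224-05-24, which returns 2224-05-24.
I use lunge with n→20, — result: 2226-01-24.
I invoke holds with k→cruta, and see no.
I run toss with k→brigege, and observe hebepriz.
I invoke lunge with n→11, → 2226-12-24.
Calling markday with d→2054-09-12, → 2054-09-12.

Answer: 2226-12-24


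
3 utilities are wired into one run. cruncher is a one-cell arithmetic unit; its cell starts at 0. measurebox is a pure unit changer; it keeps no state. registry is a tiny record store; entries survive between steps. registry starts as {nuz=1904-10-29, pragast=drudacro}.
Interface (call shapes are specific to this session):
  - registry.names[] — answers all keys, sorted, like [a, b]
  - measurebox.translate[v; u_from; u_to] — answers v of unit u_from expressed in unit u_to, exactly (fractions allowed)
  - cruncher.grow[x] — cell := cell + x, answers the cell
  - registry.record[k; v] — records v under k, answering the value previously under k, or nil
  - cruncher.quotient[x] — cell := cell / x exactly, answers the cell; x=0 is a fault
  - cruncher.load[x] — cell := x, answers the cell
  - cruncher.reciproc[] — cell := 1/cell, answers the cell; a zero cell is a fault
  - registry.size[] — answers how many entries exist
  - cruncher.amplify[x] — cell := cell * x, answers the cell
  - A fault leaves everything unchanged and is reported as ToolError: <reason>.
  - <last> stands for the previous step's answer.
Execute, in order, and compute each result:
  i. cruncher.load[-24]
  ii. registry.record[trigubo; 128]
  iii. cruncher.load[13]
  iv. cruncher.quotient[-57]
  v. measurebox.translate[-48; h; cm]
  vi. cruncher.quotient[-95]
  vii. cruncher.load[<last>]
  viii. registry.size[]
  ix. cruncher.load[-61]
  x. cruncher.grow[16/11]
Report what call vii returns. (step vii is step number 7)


// 1. load(x=-24) == -24
// 2. record(k=trigubo, v=128) == nil
// 3. load(x=13) == 13
// 4. quotient(x=-57) == -13/57
// 5. translate(v=-48, u_from=h, u_to=cm) == ToolError: incompatible units
// 6. quotient(x=-95) == 13/5415
// 7. load(x=<last>) == 13/5415
// 8. size() == 3
// 9. load(x=-61) == -61
// 10. grow(x=16/11) == -655/11

Answer: 13/5415


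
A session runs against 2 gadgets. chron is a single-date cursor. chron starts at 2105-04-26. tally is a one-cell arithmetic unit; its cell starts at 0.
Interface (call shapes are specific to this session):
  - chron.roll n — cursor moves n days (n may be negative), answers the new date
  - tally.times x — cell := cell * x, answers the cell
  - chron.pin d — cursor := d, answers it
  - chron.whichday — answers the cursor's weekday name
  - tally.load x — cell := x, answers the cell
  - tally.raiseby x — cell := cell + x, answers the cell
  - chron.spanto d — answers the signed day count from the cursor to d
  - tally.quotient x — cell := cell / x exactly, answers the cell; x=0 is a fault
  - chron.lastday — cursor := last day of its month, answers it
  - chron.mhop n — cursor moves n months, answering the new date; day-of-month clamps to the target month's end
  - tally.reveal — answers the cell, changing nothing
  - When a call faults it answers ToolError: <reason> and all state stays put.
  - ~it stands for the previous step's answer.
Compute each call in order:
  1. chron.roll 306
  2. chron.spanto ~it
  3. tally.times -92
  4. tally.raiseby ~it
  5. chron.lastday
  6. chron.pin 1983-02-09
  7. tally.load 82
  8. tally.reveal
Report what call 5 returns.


Answer: 2106-02-28

Derivation:
[in] roll n: 306
  2106-02-26
[in] spanto d: ~it
  0
[in] times x: -92
  0
[in] raiseby x: ~it
  0
[in] lastday
  2106-02-28
[in] pin d: 1983-02-09
  1983-02-09
[in] load x: 82
  82
[in] reveal
  82


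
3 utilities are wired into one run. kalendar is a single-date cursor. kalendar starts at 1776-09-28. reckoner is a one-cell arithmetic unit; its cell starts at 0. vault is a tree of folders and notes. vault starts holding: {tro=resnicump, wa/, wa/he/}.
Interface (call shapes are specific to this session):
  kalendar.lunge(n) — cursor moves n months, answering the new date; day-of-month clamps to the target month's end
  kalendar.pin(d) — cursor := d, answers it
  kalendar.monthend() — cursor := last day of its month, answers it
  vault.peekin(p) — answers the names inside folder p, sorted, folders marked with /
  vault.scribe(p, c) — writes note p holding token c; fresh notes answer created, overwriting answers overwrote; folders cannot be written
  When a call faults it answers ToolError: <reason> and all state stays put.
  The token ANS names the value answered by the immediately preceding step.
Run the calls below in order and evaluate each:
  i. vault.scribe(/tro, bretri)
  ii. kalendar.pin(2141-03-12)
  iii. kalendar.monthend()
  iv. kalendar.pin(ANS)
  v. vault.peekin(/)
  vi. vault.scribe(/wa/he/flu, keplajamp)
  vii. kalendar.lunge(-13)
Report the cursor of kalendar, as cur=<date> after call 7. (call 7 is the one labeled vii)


Answer: cur=2140-02-29

Derivation:
Do: scribe[p: /tro; c: bretri]
See: overwrote
Do: pin[d: 2141-03-12]
See: 2141-03-12
Do: monthend[]
See: 2141-03-31
Do: pin[d: ANS]
See: 2141-03-31
Do: peekin[p: /]
See: [tro, wa/]
Do: scribe[p: /wa/he/flu; c: keplajamp]
See: created
Do: lunge[n: -13]
See: 2140-02-29


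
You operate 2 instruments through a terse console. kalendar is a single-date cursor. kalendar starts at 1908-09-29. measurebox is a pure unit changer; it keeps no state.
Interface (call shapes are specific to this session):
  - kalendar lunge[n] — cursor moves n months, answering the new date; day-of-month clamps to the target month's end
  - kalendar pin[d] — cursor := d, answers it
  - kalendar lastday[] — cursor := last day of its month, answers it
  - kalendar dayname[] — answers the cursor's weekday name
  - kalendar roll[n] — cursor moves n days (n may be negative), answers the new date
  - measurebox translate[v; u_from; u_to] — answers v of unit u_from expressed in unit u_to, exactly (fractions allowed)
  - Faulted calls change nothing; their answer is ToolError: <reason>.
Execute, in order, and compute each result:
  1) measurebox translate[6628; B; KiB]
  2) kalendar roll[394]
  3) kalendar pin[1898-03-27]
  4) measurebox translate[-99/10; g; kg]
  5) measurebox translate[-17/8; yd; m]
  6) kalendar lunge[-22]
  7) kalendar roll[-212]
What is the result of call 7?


Answer: 1895-10-28

Derivation:
> measurebox translate v='6628' u_from='B' u_to='KiB'
  1657/256
> kalendar roll n='394'
  1909-10-28
> kalendar pin d='1898-03-27'
  1898-03-27
> measurebox translate v='-99/10' u_from='g' u_to='kg'
  -99/10000
> measurebox translate v='-17/8' u_from='yd' u_to='m'
  -19431/10000
> kalendar lunge n='-22'
  1896-05-27
> kalendar roll n='-212'
  1895-10-28


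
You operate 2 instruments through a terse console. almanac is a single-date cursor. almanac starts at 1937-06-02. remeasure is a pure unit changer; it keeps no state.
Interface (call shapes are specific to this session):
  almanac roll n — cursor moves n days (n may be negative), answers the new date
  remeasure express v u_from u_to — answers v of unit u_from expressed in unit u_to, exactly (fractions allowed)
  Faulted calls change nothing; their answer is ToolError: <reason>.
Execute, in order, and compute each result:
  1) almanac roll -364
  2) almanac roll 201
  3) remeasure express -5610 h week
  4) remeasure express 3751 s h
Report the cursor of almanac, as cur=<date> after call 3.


Answer: cur=1936-12-21

Derivation:
>>> almanac roll n='-364'
:: 1936-06-03
>>> almanac roll n='201'
:: 1936-12-21
>>> remeasure express v='-5610' u_from='h' u_to='week'
:: -935/28
>>> remeasure express v='3751' u_from='s' u_to='h'
:: 3751/3600


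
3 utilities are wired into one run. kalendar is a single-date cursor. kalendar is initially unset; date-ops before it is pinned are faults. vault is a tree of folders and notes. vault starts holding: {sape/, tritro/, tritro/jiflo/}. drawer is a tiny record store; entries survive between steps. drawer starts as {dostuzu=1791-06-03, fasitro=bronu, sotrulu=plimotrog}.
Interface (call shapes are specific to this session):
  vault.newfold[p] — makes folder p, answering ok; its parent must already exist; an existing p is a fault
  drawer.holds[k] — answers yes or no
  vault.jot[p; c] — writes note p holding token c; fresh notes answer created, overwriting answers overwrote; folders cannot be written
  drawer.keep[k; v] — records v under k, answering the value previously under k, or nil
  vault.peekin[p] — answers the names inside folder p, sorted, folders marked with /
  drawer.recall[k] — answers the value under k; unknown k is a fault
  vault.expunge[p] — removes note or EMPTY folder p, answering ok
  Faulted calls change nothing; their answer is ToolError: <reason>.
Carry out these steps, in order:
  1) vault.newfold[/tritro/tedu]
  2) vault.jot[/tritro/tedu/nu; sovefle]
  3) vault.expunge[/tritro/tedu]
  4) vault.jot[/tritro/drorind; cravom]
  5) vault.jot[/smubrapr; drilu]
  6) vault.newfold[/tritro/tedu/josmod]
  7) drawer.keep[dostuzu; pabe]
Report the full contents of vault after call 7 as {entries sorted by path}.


Answer: {sape/, smubrapr=drilu, tritro/, tritro/drorind=cravom, tritro/jiflo/, tritro/tedu/, tritro/tedu/josmod/, tritro/tedu/nu=sovefle}

Derivation:
Do: vault.newfold[p='/tritro/tedu']
See: ok
Do: vault.jot[p='/tritro/tedu/nu'; c='sovefle']
See: created
Do: vault.expunge[p='/tritro/tedu']
See: ToolError: not empty
Do: vault.jot[p='/tritro/drorind'; c='cravom']
See: created
Do: vault.jot[p='/smubrapr'; c='drilu']
See: created
Do: vault.newfold[p='/tritro/tedu/josmod']
See: ok
Do: drawer.keep[k='dostuzu'; v='pabe']
See: 1791-06-03


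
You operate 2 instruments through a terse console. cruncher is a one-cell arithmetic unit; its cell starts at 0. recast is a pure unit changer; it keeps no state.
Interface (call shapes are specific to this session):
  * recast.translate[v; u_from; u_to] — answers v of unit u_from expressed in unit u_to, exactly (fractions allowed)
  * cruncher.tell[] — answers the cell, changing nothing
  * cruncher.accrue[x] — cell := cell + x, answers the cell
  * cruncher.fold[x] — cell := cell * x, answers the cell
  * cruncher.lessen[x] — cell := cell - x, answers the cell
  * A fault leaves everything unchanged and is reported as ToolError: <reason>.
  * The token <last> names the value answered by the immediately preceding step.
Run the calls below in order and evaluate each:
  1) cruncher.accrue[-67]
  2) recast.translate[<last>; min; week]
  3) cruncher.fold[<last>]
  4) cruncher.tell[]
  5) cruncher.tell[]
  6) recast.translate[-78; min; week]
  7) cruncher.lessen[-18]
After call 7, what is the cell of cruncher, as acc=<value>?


$ accrue -67
= -67
$ translate <last> min week
= -67/10080
$ fold <last>
= 4489/10080
$ tell
= 4489/10080
$ tell
= 4489/10080
$ translate -78 min week
= -13/1680
$ lessen -18
= 185929/10080

Answer: acc=185929/10080


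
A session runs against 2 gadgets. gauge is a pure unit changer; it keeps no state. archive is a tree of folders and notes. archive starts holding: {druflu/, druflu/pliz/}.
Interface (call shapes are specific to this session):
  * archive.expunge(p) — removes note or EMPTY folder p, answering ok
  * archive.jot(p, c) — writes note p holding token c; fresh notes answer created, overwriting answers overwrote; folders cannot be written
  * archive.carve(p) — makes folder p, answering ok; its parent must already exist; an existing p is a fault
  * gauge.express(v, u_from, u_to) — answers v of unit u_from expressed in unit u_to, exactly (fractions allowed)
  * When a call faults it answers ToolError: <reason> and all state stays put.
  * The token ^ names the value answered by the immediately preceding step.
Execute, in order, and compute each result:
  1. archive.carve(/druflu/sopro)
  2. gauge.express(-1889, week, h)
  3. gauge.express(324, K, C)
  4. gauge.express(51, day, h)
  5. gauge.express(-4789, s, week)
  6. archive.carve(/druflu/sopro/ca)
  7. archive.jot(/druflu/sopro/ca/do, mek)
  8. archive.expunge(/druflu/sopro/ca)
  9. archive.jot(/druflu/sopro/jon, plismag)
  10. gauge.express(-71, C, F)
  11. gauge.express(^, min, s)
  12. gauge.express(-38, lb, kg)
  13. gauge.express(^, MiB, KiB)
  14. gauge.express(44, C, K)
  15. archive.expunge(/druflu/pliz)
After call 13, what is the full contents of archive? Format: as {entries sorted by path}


Calling archive.carve passing /druflu/sopro, which returns ok.
I try gauge.express passing -1889, week, h, yielding -317352.
I invoke gauge.express passing 324, K, C, yielding 1017/20.
I invoke gauge.express passing 51, day, h, and get 1224.
Invoking gauge.express passing -4789, s, week, and observe -4789/604800.
I run archive.carve passing /druflu/sopro/ca, giving ok.
I use archive.jot passing /druflu/sopro/ca/do, mek, and get created.
Calling archive.expunge passing /druflu/sopro/ca, and get ToolError: not empty.
I use archive.jot passing /druflu/sopro/jon, plismag, which returns created.
Using gauge.express passing -71, C, F: -479/5.
Now I run gauge.express passing ^, min, s, giving -5748.
I run gauge.express passing -38, lb, kg, and observe -861825503/50000000.
I run gauge.express passing ^, MiB, KiB, — result: -6894604024/390625.
Then gauge.express passing 44, C, K, — result: 6343/20.
Next I call archive.expunge passing /druflu/pliz, which returns ok.

Answer: {druflu/, druflu/pliz/, druflu/sopro/, druflu/sopro/ca/, druflu/sopro/ca/do=mek, druflu/sopro/jon=plismag}


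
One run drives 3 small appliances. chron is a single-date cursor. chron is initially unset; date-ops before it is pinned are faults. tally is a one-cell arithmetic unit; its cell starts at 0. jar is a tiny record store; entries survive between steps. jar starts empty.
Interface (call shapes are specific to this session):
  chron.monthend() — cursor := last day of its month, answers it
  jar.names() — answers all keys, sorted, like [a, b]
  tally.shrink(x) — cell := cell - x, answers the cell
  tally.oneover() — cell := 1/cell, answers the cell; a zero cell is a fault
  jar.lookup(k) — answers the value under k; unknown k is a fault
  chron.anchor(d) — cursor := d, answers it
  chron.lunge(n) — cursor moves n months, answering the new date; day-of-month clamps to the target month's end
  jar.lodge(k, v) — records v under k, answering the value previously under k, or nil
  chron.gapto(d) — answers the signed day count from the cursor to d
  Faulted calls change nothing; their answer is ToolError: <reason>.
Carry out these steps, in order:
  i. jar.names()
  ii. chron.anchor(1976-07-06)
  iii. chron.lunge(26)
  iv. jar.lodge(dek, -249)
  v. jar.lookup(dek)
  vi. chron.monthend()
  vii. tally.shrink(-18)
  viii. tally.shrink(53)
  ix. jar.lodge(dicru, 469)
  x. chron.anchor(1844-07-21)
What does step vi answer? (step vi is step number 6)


Answer: 1978-09-30

Derivation:
I invoke jar.names, giving [].
Using chron.anchor with 1976-07-06, and get 1976-07-06.
Calling chron.lunge with 26, — result: 1978-09-06.
Next I call jar.lodge with dek, -249, and see nil.
Now I run jar.lookup with dek, yielding -249.
Invoking chron.monthend, yielding 1978-09-30.
Next I call tally.shrink with -18, and get 18.
Using tally.shrink with 53: -35.
Invoking jar.lodge with dicru, 469, yielding nil.
I run chron.anchor with 1844-07-21, and get 1844-07-21.


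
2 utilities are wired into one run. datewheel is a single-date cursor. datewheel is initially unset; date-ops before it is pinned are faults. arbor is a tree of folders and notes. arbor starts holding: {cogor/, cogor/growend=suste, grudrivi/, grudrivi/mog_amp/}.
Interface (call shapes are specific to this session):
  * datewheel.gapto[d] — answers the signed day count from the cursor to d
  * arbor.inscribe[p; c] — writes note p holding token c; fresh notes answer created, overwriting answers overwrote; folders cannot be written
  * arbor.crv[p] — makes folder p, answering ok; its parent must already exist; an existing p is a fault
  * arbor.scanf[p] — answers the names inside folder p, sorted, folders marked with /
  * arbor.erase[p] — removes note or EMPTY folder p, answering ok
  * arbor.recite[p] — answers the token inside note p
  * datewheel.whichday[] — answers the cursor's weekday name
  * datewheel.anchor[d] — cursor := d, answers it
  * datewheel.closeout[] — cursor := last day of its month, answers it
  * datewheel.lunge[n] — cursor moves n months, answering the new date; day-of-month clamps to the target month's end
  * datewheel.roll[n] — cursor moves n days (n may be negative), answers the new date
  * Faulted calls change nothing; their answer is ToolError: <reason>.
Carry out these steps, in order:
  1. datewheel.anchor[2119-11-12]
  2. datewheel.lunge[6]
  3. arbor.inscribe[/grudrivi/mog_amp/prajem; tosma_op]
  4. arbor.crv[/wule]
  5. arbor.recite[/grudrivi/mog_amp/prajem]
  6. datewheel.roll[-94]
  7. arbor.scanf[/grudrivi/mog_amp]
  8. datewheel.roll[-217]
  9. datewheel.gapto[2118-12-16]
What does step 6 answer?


$ anchor d='2119-11-12'
  2119-11-12
$ lunge n='6'
  2120-05-12
$ inscribe p='/grudrivi/mog_amp/prajem' c='tosma_op'
  created
$ crv p='/wule'
  ok
$ recite p='/grudrivi/mog_amp/prajem'
  tosma_op
$ roll n='-94'
  2120-02-08
$ scanf p='/grudrivi/mog_amp'
  [prajem]
$ roll n='-217'
  2119-07-06
$ gapto d='2118-12-16'
  -202

Answer: 2120-02-08


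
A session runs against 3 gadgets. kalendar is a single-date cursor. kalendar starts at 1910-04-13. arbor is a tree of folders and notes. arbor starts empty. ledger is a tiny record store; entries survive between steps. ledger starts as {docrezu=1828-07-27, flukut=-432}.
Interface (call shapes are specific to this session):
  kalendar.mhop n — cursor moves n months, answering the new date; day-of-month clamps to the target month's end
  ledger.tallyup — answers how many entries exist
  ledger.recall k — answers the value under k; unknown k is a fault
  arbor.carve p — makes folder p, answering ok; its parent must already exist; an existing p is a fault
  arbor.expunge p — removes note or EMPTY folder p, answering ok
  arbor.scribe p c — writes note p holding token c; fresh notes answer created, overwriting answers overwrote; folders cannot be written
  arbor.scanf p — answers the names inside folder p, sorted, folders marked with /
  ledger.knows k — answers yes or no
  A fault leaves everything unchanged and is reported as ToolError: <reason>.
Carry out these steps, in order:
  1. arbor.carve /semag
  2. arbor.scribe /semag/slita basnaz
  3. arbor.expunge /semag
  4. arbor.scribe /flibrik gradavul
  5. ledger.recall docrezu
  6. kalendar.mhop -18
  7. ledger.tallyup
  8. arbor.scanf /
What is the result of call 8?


% arbor.carve(/semag) => ok
% arbor.scribe(/semag/slita, basnaz) => created
% arbor.expunge(/semag) => ToolError: not empty
% arbor.scribe(/flibrik, gradavul) => created
% ledger.recall(docrezu) => 1828-07-27
% kalendar.mhop(-18) => 1908-10-13
% ledger.tallyup() => 2
% arbor.scanf(/) => [flibrik, semag/]

Answer: [flibrik, semag/]


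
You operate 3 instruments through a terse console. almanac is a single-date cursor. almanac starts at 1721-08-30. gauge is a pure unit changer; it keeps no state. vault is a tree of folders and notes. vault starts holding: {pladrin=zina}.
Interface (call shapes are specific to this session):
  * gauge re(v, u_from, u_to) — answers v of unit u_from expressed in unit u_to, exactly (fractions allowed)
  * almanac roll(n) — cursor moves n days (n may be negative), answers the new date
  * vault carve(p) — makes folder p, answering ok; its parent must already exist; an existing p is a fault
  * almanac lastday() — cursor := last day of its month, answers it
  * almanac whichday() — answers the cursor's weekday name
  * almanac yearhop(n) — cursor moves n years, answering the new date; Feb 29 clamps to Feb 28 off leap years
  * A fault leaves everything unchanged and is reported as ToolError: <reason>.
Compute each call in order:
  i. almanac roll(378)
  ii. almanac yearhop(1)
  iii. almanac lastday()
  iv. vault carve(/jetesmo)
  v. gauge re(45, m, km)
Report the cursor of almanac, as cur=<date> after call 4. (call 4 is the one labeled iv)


Answer: cur=1723-09-30

Derivation:
# almanac roll(n=378) -> 1722-09-12
# almanac yearhop(n=1) -> 1723-09-12
# almanac lastday() -> 1723-09-30
# vault carve(p=/jetesmo) -> ok
# gauge re(v=45, u_from=m, u_to=km) -> 9/200


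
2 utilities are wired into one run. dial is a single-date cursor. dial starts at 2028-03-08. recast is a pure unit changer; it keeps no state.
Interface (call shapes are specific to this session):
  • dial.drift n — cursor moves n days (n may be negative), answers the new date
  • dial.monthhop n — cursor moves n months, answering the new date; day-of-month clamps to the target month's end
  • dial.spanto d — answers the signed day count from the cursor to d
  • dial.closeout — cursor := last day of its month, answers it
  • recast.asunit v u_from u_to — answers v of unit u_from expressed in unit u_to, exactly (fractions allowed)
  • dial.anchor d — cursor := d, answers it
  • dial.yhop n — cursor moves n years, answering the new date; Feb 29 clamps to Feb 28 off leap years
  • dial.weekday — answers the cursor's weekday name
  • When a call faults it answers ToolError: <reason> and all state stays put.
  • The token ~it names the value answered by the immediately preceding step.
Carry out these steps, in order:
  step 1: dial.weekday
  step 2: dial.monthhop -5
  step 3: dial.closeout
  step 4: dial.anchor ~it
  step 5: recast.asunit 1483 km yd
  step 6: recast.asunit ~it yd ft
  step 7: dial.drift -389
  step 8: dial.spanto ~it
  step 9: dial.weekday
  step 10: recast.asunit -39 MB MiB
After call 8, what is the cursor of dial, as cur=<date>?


Act: dial.weekday[]
Obs: Wednesday
Act: dial.monthhop[n=-5]
Obs: 2027-10-08
Act: dial.closeout[]
Obs: 2027-10-31
Act: dial.anchor[d=~it]
Obs: 2027-10-31
Act: recast.asunit[v=1483; u_from=km; u_to=yd]
Obs: 1853750000/1143
Act: recast.asunit[v=~it; u_from=yd; u_to=ft]
Obs: 1853750000/381
Act: dial.drift[n=-389]
Obs: 2026-10-07
Act: dial.spanto[d=~it]
Obs: 0
Act: dial.weekday[]
Obs: Wednesday
Act: recast.asunit[v=-39; u_from=MB; u_to=MiB]
Obs: -609375/16384

Answer: cur=2026-10-07
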